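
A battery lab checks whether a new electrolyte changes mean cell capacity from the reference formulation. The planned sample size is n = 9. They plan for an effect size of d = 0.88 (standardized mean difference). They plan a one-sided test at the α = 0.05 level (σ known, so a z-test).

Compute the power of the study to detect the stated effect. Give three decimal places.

Noncentrality parameter: δ = d·√n = 0.88 × √9 = 2.6400
Critical value for a one-sided test at α = 0.05: z_α = 1.645.
Power = Φ(δ − 1.645) = Φ(0.995) = 0.8402.

Power ≈ 0.840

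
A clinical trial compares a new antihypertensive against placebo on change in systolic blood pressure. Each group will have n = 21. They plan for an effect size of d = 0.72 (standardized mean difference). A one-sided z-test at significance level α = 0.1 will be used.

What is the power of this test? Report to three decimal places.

Noncentrality parameter: δ = d·√(n/2) = 0.72 × √(21/2) = 2.3331
Critical value for a one-sided test at α = 0.1: z_α = 1.282.
Power = P(Z > 1.282 − δ) = Φ(1.052) = 0.8535.

Power ≈ 0.853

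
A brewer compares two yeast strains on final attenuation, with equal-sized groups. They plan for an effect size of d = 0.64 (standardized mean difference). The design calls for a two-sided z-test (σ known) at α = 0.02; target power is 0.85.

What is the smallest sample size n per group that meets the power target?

n = 56 per group

Set Φ(δ − 2.326) = 0.85; then δ − 2.326 = Φ⁻¹(0.85) = 1.036, giving δ = 3.363.
(Ignoring the negligible lower-tail rejection probability gives the usual closed-form inversion.)
δ = d·√(n/2) ⇒ n = 2(δ/d)² = 2 × (3.363 / 0.64)² = 55.22.
Rounding up, n = 56 per group.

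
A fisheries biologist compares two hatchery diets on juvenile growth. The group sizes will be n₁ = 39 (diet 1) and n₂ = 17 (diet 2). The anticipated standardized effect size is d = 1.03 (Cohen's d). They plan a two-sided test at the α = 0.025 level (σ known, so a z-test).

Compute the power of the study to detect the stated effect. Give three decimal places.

Noncentrality parameter: δ = d / √(1/n₁ + 1/n₂) = 1.03 / √(1/39 + 1/17) = 3.5441
Two-sided α = 0.025 → critical value z_{0.0125} = 2.241.
Power = Φ(δ − 2.241) + Φ(−δ − 2.241) = Φ(1.303) + Φ(-5.785) = 0.9037 + 0.0000 = 0.9037.

Power ≈ 0.904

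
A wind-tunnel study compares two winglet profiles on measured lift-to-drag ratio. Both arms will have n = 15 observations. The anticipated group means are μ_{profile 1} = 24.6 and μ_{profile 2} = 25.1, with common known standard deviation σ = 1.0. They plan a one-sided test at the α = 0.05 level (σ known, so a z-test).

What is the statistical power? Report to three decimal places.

Power ≈ 0.391

Standardized effect: d = |μ_{profile 1} − μ_{profile 2}| / σ = |24.6 − 25.1| / 1.0 = 0.5000
Noncentrality parameter: λ = d·√(n/2) = 0.5000 × √(15/2) = 1.3693
One-sided α = 0.05 → critical value z_{0.05} = 1.645.
Power = Φ(λ − 1.645) = Φ(-0.276) = 0.3914.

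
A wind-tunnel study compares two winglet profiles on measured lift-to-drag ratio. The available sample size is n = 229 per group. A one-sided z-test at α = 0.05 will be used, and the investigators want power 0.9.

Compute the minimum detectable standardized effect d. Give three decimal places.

Need Φ(δ − 1.645) = 0.9, so δ = 1.645 + 1.282 = 2.926.
δ = d·√(n/2) ⇒ d = δ/√(n/2) = 2.926/√(229/2) = 0.2735.

d ≈ 0.273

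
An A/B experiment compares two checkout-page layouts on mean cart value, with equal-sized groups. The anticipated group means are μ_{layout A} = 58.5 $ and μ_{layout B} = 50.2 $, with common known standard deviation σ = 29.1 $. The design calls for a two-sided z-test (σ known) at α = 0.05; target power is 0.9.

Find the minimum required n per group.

Standardized effect: d = |μ_{layout A} − μ_{layout B}| / σ = |58.5 − 50.2| / 29.1 = 0.2852
For power 0.9 need Φ(δ − z_{0.025}) = 0.9, so δ = z_{0.025} + z_{0.10} = 1.960 + 1.282 = 3.242.
(The Φ(−δ − z_{α/2}) term is vanishingly small for δ > 0 and is dropped in the standard sample-size formula.)
δ = d·√(n/2) ⇒ n = 2(δ/d)² = 2 × (3.242 / 0.2852)² = 258.32.
Round up to the next whole unit.

n = 259 per group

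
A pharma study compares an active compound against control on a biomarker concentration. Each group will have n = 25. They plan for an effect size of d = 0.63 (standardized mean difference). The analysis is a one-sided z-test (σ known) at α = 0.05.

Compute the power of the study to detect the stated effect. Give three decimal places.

Power ≈ 0.720

Noncentrality parameter: δ = d·√(n/2) = 0.63 × √(25/2) = 2.2274
Critical value for a one-sided test at α = 0.05: z_α = 1.645.
Power = Φ(δ − 1.645) = Φ(0.583) = 0.7199.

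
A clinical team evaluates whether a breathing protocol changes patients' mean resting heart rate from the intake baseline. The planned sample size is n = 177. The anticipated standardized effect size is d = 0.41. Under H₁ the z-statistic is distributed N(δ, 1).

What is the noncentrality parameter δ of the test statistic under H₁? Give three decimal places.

The noncentrality parameter scales effect size by the design's sample-size factor: δ = d·√n = 0.41 × √177 = 5.4547

δ ≈ 5.455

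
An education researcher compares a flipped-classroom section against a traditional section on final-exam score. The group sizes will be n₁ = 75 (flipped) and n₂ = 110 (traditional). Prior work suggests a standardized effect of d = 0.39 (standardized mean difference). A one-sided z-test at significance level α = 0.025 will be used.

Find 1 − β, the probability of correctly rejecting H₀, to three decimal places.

Power ≈ 0.740

Noncentrality parameter: δ = d / √(1/n₁ + 1/n₂) = 0.39 / √(1/75 + 1/110) = 2.6044
One-sided α = 0.025 → critical value z_{0.025} = 1.960.
Power = P(Z > 1.960 − δ) = Φ(0.644) = 0.7403.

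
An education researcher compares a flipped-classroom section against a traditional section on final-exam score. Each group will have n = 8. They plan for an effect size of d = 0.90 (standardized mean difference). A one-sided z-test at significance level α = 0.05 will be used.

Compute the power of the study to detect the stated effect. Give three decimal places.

Noncentrality parameter: δ = d·√(n/2) = 0.90 × √(8/2) = 1.8000
One-sided α = 0.05 → critical value z_{0.05} = 1.645.
Power = Φ(δ − 1.645) = Φ(0.155) = 0.5616.

Power ≈ 0.562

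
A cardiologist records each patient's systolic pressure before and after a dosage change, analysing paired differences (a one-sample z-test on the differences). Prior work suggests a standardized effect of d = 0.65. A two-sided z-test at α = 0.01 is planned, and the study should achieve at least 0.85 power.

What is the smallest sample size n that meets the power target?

For power 0.85 need Φ(δ − z_{0.005}) = 0.85, so δ = z_{0.005} + z_{0.15} = 2.576 + 1.036 = 3.612.
(Ignoring the negligible lower-tail rejection probability gives the usual closed-form inversion.)
δ = d·√n ⇒ n = (δ/d)² = (3.612 / 0.65)² = 30.88.
Round up to the next whole unit.

n = 31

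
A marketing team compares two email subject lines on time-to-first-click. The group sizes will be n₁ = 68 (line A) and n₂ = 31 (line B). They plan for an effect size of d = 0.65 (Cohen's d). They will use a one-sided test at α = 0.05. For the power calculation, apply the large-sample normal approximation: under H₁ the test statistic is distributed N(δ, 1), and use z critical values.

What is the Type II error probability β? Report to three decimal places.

β ≈ 0.088

Noncentrality parameter: δ = d / √(1/n₁ + 1/n₂) = 0.65 / √(1/68 + 1/31) = 2.9994
One-sided α = 0.05 → critical value z_{0.05} = 1.645.
Power = Φ(δ − 1.645) = Φ(1.355) = 0.9122.
Type II error: β = 1 − power = 1 − 0.9122 = 0.0878.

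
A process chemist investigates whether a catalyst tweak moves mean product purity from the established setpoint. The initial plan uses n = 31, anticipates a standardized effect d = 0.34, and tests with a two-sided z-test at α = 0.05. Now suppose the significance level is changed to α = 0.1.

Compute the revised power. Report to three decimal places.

δ = d·√n = 0.34 × √31 = 1.8930 (unchanged). New critical value: z_{0.05} = 1.645.
Revised power = Φ(δ − 1.645) + Φ(−δ − 1.645) = Φ(0.248) + Φ(-3.538) = 0.5980 + 0.0002 = 0.5982.

Power ≈ 0.598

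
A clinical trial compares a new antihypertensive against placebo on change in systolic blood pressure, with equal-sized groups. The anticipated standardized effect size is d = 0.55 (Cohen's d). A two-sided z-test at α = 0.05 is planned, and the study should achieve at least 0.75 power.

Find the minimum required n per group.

For power 0.75 need Φ(δ − z_{0.025}) = 0.75, so δ = z_{0.025} + z_{0.25} = 1.960 + 0.674 = 2.634.
(For δ > 0 the lower-tail rejection region contributes negligibly to power, so the one-term inversion is standard.)
δ = d·√(n/2) ⇒ n = 2(δ/d)² = 2 × (2.634 / 0.55)² = 45.89.
Round up to the next whole unit.

n = 46 per group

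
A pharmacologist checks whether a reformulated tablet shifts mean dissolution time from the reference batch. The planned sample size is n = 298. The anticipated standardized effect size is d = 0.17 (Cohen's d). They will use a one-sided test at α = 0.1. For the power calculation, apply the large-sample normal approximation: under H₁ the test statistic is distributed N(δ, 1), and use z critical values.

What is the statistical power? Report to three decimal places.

Power ≈ 0.951

Noncentrality parameter: δ = d·√n = 0.17 × √298 = 2.9347
Critical value for a one-sided test at α = 0.1: z_α = 1.282.
Power = P(Z > 1.282 − δ) = Φ(1.653) = 0.9508.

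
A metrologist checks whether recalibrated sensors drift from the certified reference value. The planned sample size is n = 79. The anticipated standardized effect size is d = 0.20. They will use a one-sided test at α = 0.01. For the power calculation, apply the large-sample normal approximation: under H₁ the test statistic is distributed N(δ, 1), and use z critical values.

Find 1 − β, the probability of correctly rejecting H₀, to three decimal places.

Power ≈ 0.292

Noncentrality parameter: δ = d·√n = 0.20 × √79 = 1.7776
Critical value for a one-sided test at α = 0.01: z_α = 2.326.
Power = P(Z > 2.326 − δ) = Φ(-0.549) = 0.2916.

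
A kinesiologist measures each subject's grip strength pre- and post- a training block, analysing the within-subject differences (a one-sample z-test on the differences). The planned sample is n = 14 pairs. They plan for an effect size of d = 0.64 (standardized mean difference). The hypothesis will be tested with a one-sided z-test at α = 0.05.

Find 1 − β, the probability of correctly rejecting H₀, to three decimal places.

Noncentrality parameter: δ = d·√n = 0.64 × √14 = 2.3947
Critical value for a one-sided test at α = 0.05: z_α = 1.645.
Power = P(Z > 1.645 − δ) = Φ(0.750) = 0.7733.

Power ≈ 0.773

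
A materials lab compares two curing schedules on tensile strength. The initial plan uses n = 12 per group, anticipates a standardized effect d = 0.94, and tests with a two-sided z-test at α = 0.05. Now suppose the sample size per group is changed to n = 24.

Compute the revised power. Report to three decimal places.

With n = 24 per group: δ = d·√(n/2) = 0.94 × √(24/2) = 3.2563. Critical value z_{0.025} = 1.960.
Revised power = Φ(δ − 1.960) + Φ(−δ − 1.960) = Φ(1.296) + Φ(-5.216) = 0.9026 + 0.0000 = 0.9026.

Power ≈ 0.903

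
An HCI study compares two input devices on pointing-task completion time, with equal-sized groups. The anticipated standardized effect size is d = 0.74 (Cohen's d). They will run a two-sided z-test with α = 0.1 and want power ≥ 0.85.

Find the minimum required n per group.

n = 27 per group

For power 0.85 need Φ(δ − z_{0.05}) = 0.85, so δ = z_{0.05} + z_{0.15} = 1.645 + 1.036 = 2.681.
(The Φ(−δ − z_{α/2}) term is vanishingly small for δ > 0 and is dropped in the standard sample-size formula.)
δ = d·√(n/2) ⇒ n = 2(δ/d)² = 2 × (2.681 / 0.74)² = 26.26.
Round up to the next whole unit.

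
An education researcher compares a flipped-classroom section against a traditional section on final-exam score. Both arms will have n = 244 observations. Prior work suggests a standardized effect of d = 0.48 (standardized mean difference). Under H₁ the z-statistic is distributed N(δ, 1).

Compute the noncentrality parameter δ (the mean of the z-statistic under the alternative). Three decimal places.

δ ≈ 5.302

The noncentrality parameter scales effect size by the design's sample-size factor: δ = d·√(n/2) = 0.48 × √(244/2) = 5.3018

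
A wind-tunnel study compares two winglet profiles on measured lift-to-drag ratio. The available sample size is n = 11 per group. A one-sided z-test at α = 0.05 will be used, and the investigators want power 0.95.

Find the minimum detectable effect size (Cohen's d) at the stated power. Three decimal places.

d ≈ 1.403

Required noncentrality: δ = z_{0.05} + z_{0.05} = 1.645 + 1.645 = 3.290.
δ = d·√(n/2) ⇒ d = δ/√(n/2) = 3.290/√(11/2) = 1.4027.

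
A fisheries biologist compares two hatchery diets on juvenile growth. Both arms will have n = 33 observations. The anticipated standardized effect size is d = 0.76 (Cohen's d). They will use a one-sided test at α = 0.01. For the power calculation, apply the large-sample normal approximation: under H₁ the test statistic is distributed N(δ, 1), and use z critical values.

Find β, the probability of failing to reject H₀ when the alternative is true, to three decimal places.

Noncentrality parameter: δ = d·√(n/2) = 0.76 × √(33/2) = 3.0871
Critical value for a one-sided test at α = 0.01: z_α = 2.326.
Power = P(Z > 2.326 − δ) = Φ(0.761) = 0.7766.
Type II error: β = 1 − power = 1 − 0.7766 = 0.2234.

β ≈ 0.223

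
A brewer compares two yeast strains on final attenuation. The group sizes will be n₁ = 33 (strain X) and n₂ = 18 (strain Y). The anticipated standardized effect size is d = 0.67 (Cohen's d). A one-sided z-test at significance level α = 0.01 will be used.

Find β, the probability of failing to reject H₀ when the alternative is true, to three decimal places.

Noncentrality parameter: δ = d / √(1/n₁ + 1/n₂) = 0.67 / √(1/33 + 1/18) = 2.2866
One-sided α = 0.01 → critical value z_{0.01} = 2.326.
Power = Φ(δ − 2.326) = Φ(-0.040) = 0.4841.
Type II error: β = 1 − power = 1 − 0.4841 = 0.5159.

β ≈ 0.516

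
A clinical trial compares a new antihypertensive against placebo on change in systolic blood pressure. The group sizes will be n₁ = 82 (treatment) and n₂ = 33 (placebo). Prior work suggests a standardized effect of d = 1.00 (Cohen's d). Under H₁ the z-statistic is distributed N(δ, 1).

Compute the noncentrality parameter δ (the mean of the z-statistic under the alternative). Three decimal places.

δ ≈ 4.851

δ = d / √(1/n₁ + 1/n₂) = 1.00 / √(1/82 + 1/33) = 4.8508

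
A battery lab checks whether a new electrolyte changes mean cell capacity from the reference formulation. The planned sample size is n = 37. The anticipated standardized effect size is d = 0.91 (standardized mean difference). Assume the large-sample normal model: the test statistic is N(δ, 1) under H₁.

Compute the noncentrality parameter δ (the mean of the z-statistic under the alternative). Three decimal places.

δ ≈ 5.535

δ = d·√n = 0.91 × √37 = 5.5353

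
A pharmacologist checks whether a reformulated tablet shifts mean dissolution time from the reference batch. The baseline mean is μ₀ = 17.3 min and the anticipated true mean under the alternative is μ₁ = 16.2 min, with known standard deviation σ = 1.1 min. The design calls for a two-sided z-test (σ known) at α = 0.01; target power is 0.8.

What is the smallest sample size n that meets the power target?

n = 12

Standardized effect: d = |μ₁ − μ₀| / σ = |16.2 − 17.3| / 1.1 = 1.0000
For power 0.8 need Φ(δ − z_{0.005}) = 0.8, so δ = z_{0.005} + z_{0.20} = 2.576 + 0.842 = 3.417.
(Ignoring the negligible lower-tail rejection probability gives the usual closed-form inversion.)
δ = d·√n ⇒ n = (δ/d)² = (3.417 / 1.0000)² = 11.68.
Round up to the next whole unit.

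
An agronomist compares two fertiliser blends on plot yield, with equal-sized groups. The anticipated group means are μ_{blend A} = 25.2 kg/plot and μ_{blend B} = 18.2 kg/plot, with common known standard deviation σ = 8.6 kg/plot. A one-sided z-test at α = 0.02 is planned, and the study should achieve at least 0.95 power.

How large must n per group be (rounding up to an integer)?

Standardized effect: d = |μ_{blend A} − μ_{blend B}| / σ = |25.2 − 18.2| / 8.6 = 0.8140
Set Φ(δ − 2.054) = 0.95; then δ − 2.054 = Φ⁻¹(0.95) = 1.645, giving δ = 3.699.
δ = d·√(n/2) ⇒ n = 2(δ/d)² = 2 × (3.699 / 0.8140)² = 41.30.
Round up to the next whole unit.

n = 42 per group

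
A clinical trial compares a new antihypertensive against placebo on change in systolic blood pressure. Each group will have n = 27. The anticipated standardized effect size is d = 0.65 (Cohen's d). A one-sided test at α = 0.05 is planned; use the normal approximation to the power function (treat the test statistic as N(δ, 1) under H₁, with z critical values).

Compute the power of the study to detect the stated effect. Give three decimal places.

Noncentrality parameter: δ = d·√(n/2) = 0.65 × √(27/2) = 2.3883
One-sided α = 0.05 → critical value z_{0.05} = 1.645.
Power = P(Z > 1.645 − δ) = Φ(0.743) = 0.7714.

Power ≈ 0.771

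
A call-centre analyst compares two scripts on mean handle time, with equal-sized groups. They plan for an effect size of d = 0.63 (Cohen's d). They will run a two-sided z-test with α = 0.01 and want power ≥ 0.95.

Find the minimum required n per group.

For power 0.95 need Φ(δ − z_{0.005}) = 0.95, so δ = z_{0.005} + z_{0.05} = 2.576 + 1.645 = 4.221.
(The Φ(−δ − z_{α/2}) term is vanishingly small for δ > 0 and is dropped in the standard sample-size formula.)
δ = d·√(n/2) ⇒ n = 2(δ/d)² = 2 × (4.221 / 0.63)² = 89.77.
Round up to the next whole unit.

n = 90 per group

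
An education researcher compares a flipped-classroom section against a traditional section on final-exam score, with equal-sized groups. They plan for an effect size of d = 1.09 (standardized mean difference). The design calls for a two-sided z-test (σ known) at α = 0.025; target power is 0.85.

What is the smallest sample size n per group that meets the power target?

Set Φ(δ − 2.241) = 0.85; then δ − 2.241 = Φ⁻¹(0.85) = 1.036, giving δ = 3.278.
(For δ > 0 the lower-tail rejection region contributes negligibly to power, so the one-term inversion is standard.)
δ = d·√(n/2) ⇒ n = 2(δ/d)² = 2 × (3.278 / 1.09)² = 18.09.
Round up to the next whole unit.

n = 19 per group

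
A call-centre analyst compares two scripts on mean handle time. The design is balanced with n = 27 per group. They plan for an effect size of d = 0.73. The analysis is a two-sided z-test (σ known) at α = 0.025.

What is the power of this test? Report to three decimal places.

Noncentrality parameter: δ = d·√(n/2) = 0.73 × √(27/2) = 2.6822
Two-sided α = 0.025 → critical value z_{0.0125} = 2.241.
Power = Φ(δ − 2.241) + Φ(−δ − 2.241) = Φ(0.441) + Φ(-4.924) = 0.6703 + 0.0000 = 0.6703.

Power ≈ 0.670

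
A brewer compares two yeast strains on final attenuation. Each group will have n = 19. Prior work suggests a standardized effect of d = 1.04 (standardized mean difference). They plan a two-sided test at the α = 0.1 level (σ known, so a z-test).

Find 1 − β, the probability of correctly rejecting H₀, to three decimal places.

Noncentrality parameter: δ = d·√(n/2) = 1.04 × √(19/2) = 3.2055
Two-sided α = 0.1 → critical value z_{0.05} = 1.645.
Power = Φ(δ − 1.645) + Φ(−δ − 1.645) = Φ(1.561) + Φ(-4.850) = 0.9407 + 0.0000 = 0.9407.

Power ≈ 0.941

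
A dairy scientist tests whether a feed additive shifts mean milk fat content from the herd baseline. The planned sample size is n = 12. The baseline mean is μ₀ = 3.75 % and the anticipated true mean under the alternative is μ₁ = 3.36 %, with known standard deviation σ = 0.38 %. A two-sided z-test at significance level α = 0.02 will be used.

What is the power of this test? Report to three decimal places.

Standardized effect: d = |μ₁ − μ₀| / σ = |3.36 − 3.75| / 0.38 = 1.0263
Noncentrality parameter: λ = d·√n = 1.0263 × √12 = 3.5553
Two-sided α = 0.02 → critical value z_{0.01} = 2.326.
Power = Φ(λ − 2.326) + Φ(−λ − 2.326) = Φ(1.229) + Φ(-5.882) = 0.8904 + 0.0000 = 0.8904.

Power ≈ 0.890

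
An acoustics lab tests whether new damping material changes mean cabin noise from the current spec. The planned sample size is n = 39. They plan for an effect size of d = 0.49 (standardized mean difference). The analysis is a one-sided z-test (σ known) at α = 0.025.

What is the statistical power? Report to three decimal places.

Power ≈ 0.864

Noncentrality parameter: δ = d·√n = 0.49 × √39 = 3.0600
Critical value for a one-sided test at α = 0.025: z_α = 1.960.
Power = P(Z > 1.960 − δ) = Φ(1.100) = 0.8644.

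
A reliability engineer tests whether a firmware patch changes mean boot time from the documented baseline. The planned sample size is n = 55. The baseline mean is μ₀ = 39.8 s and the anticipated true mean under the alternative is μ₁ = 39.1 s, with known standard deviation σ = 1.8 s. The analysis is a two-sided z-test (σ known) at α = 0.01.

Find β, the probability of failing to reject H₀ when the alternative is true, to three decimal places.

β ≈ 0.379

Standardized effect: d = |μ₁ − μ₀| / σ = |39.1 − 39.8| / 1.8 = 0.3889
Noncentrality parameter: δ = d·√n = 0.3889 × √55 = 2.8841
Two-sided α = 0.01 → critical value z_{0.005} = 2.576.
Power = Φ(δ − 2.576) + Φ(−δ − 2.576) = Φ(0.308) + Φ(-5.460) = 0.6211 + 0.0000 = 0.6211.
Type II error: β = 1 − power = 1 − 0.6211 = 0.3789.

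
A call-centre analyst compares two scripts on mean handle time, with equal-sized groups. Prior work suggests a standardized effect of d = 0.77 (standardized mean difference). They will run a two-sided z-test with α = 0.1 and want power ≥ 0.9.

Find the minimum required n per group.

n = 29 per group

For power 0.9 need Φ(δ − z_{0.05}) = 0.9, so δ = z_{0.05} + z_{0.10} = 1.645 + 1.282 = 2.926.
(Ignoring the negligible lower-tail rejection probability gives the usual closed-form inversion.)
δ = d·√(n/2) ⇒ n = 2(δ/d)² = 2 × (2.926 / 0.77)² = 28.89.
Rounding up, n = 29 per group.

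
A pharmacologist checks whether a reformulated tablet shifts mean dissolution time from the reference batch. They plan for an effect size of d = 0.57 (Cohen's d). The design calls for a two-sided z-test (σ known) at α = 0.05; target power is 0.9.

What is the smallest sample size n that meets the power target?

n = 33

For power 0.9 need Φ(δ − z_{0.025}) = 0.9, so δ = z_{0.025} + z_{0.10} = 1.960 + 1.282 = 3.242.
(Ignoring the negligible lower-tail rejection probability gives the usual closed-form inversion.)
δ = d·√n ⇒ n = (δ/d)² = (3.242 / 0.57)² = 32.34.
Rounding up, n = 33.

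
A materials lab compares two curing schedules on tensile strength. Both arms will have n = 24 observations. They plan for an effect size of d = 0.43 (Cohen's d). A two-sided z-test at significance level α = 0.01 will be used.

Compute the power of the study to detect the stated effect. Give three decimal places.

Power ≈ 0.139

Noncentrality parameter: δ = d·√(n/2) = 0.43 × √(24/2) = 1.4896
Critical value for a two-sided test at α = 0.01: z_{α/2} = 2.576.
Power = Φ(δ − 2.576) + Φ(−δ − 2.576) = Φ(-1.086) + Φ(-4.065) = 0.1387 + 0.0000 = 0.1387.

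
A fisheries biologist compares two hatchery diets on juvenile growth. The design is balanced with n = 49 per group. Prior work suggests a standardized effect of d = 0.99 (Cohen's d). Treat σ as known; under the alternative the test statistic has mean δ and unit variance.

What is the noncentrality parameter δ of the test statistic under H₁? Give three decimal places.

δ ≈ 4.900

The noncentrality parameter scales effect size by the design's sample-size factor: δ = d·√(n/2) = 0.99 × √(49/2) = 4.9002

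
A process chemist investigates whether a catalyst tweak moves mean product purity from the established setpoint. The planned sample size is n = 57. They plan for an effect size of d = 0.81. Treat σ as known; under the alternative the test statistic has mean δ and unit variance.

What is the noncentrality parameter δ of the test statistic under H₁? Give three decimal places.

δ ≈ 6.115

The noncentrality parameter scales effect size by the design's sample-size factor: δ = d·√n = 0.81 × √57 = 6.1154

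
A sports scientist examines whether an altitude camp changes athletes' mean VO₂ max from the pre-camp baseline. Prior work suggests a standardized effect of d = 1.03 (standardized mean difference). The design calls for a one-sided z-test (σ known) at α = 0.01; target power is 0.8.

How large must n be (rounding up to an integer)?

n = 10

Set Φ(δ − 2.326) = 0.8; then δ − 2.326 = Φ⁻¹(0.8) = 0.842, giving δ = 3.168.
δ = d·√n ⇒ n = (δ/d)² = (3.168 / 1.03)² = 9.46.
Round up to the next whole unit.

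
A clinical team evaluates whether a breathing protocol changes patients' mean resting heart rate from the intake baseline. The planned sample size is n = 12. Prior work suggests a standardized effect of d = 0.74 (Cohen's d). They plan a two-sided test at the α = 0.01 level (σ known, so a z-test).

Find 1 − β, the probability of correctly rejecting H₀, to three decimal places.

Power ≈ 0.495

Noncentrality parameter: δ = d·√n = 0.74 × √12 = 2.5634
Two-sided α = 0.01 → critical value z_{0.005} = 2.576.
Power = Φ(δ − 2.576) + Φ(−δ − 2.576) = Φ(-0.012) + Φ(-5.139) = 0.4951 + 0.0000 = 0.4951.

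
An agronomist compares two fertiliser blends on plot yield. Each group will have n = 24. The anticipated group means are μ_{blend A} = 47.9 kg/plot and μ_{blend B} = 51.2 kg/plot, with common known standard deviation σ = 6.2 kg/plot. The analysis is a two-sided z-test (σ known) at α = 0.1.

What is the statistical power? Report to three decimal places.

Power ≈ 0.579

Standardized effect: d = |μ_{blend A} − μ_{blend B}| / σ = |47.9 − 51.2| / 6.2 = 0.5323
Noncentrality parameter: δ = d·√(n/2) = 0.5323 × √(24/2) = 1.8438
Two-sided α = 0.1 → critical value z_{0.05} = 1.645.
Power = Φ(δ − 1.645) + Φ(−δ − 1.645) = Φ(0.199) + Φ(-3.489) = 0.5788 + 0.0002 = 0.5791.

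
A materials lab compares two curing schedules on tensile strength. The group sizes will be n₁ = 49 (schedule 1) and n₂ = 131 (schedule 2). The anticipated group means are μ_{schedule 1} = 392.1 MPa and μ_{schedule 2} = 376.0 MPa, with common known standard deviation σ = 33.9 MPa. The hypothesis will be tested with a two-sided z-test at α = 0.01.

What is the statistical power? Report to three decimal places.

Power ≈ 0.603

Standardized effect: d = |μ_{schedule 1} − μ_{schedule 2}| / σ = |392.1 − 376.0| / 33.9 = 0.4749
Noncentrality parameter: δ = d / √(1/n₁ + 1/n₂) = 0.4749 / √(1/49 + 1/131) = 2.8361
Two-sided α = 0.01 → critical value z_{0.005} = 2.576.
Power = Φ(δ − 2.576) + Φ(−δ − 2.576) = Φ(0.260) + Φ(-5.412) = 0.6027 + 0.0000 = 0.6027.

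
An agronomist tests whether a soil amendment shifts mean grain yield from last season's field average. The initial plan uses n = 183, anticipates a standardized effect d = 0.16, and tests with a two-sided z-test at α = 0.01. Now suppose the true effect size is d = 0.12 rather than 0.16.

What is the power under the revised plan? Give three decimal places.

Power ≈ 0.170

With d = 0.12: δ = d·√n = 0.12 × √183 = 1.6233. Critical value z_{0.005} = 2.576.
Revised power = Φ(δ − 2.576) + Φ(−δ − 2.576) = Φ(-0.952) + Φ(-4.199) = 0.1704 + 0.0000 = 0.1704.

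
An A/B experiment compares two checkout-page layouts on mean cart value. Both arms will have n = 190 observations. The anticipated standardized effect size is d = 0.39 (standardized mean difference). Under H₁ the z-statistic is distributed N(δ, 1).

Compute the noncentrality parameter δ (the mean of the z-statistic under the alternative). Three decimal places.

δ ≈ 3.801

δ = d·√(n/2) = 0.39 × √(190/2) = 3.8012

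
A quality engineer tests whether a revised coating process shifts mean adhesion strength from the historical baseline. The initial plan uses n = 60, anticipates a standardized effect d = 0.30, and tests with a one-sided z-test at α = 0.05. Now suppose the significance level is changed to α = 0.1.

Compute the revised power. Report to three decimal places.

δ = d·√n = 0.30 × √60 = 2.3238 (unchanged). New critical value: z_{0.1} = 1.282.
Revised power = Φ(δ − 1.282) = Φ(1.042) = 0.8513.

Power ≈ 0.851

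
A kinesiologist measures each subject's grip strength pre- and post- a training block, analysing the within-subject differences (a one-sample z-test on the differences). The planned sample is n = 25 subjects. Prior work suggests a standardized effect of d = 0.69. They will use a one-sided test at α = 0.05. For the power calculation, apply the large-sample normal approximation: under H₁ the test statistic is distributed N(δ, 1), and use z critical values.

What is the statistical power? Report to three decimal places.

Power ≈ 0.964

Noncentrality parameter: δ = d·√n = 0.69 × √25 = 3.4500
Critical value for a one-sided test at α = 0.05: z_α = 1.645.
Power = Φ(δ − 1.645) = Φ(1.805) = 0.9645.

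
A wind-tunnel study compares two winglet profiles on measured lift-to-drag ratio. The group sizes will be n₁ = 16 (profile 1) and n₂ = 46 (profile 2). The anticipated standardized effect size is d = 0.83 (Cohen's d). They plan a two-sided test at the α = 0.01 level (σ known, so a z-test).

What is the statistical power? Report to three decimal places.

Power ≈ 0.612

Noncentrality parameter: δ = d / √(1/n₁ + 1/n₂) = 0.83 / √(1/16 + 1/46) = 2.8597
Two-sided α = 0.01 → critical value z_{0.005} = 2.576.
Power = Φ(δ − 2.576) + Φ(−δ − 2.576) = Φ(0.284) + Φ(-5.436) = 0.6117 + 0.0000 = 0.6117.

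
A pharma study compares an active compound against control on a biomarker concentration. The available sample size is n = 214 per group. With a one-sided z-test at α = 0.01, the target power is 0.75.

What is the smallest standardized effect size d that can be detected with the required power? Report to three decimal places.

d ≈ 0.290

Required noncentrality: δ = z_{0.01} + z_{0.25} = 2.326 + 0.674 = 3.001.
δ = d·√(n/2) ⇒ d = δ/√(n/2) = 3.001/√(214/2) = 0.2901.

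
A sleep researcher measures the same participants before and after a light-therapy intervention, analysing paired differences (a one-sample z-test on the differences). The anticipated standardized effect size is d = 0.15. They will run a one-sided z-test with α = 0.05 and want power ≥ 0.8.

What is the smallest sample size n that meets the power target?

For power 0.8 need Φ(δ − z_{0.05}) = 0.8, so δ = z_{0.05} + z_{0.20} = 1.645 + 0.842 = 2.486.
δ = d·√n ⇒ n = (δ/d)² = (2.486 / 0.15)² = 274.78.
Rounding up, n = 275.

n = 275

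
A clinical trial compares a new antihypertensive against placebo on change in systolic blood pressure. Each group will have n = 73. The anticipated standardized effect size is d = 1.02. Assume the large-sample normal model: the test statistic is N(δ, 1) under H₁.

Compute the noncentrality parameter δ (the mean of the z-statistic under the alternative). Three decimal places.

δ ≈ 6.162

δ = d·√(n/2) = 1.02 × √(73/2) = 6.1624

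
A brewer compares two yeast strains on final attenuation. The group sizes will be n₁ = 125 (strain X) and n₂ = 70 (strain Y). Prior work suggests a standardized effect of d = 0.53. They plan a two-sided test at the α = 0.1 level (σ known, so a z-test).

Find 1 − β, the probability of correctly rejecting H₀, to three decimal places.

Power ≈ 0.972

Noncentrality parameter: δ = d / √(1/n₁ + 1/n₂) = 0.53 / √(1/125 + 1/70) = 3.5503
Two-sided α = 0.1 → critical value z_{0.05} = 1.645.
Power = Φ(δ − 1.645) + Φ(−δ − 1.645) = Φ(1.905) + Φ(-5.195) = 0.9716 + 0.0000 = 0.9716.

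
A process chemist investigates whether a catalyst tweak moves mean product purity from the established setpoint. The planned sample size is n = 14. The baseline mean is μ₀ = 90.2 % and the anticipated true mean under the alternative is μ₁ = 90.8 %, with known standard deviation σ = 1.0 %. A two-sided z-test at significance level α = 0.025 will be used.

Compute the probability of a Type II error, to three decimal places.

Standardized effect: d = |μ₁ − μ₀| / σ = |90.8 − 90.2| / 1.0 = 0.6000
Noncentrality parameter: δ = d·√n = 0.6000 × √14 = 2.2450
Two-sided α = 0.025 → critical value z_{0.0125} = 2.241.
Power = Φ(δ − 2.241) + Φ(−δ − 2.241) = Φ(0.004) + Φ(-4.486) = 0.5014 + 0.0000 = 0.5014.
Type II error: β = 1 − power = 1 − 0.5014 = 0.4986.

β ≈ 0.499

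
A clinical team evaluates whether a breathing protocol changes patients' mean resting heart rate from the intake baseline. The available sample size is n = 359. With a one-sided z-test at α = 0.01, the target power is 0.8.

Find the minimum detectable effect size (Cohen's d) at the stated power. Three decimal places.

Required noncentrality: δ = z_{0.01} + z_{0.20} = 2.326 + 0.842 = 3.168.
δ = d·√n ⇒ d = δ/√n = 3.168/√359 = 0.1672.

d ≈ 0.167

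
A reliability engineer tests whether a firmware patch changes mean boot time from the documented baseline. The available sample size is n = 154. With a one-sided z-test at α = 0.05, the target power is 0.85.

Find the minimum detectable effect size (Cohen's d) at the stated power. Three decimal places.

d ≈ 0.216

Need Φ(δ − 1.645) = 0.85, so δ = 1.645 + 1.036 = 2.681.
δ = d·√n ⇒ d = δ/√n = 2.681/√154 = 0.2161.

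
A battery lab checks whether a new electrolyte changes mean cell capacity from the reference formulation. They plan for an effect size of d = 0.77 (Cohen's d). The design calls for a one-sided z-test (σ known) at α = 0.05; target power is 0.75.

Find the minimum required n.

Set Φ(δ − 1.645) = 0.75; then δ − 1.645 = Φ⁻¹(0.75) = 0.674, giving δ = 2.319.
δ = d·√n ⇒ n = (δ/d)² = (2.319 / 0.77)² = 9.07.
Round up to the next whole unit.

n = 10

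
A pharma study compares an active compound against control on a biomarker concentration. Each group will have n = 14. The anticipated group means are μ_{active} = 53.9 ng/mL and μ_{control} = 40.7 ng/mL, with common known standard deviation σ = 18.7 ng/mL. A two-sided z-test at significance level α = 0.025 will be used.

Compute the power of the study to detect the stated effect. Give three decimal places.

Standardized effect: d = |μ_{active} − μ_{control}| / σ = |53.9 − 40.7| / 18.7 = 0.7059
Noncentrality parameter: δ = d·√(n/2) = 0.7059 × √(14/2) = 1.8676
Critical value for a two-sided test at α = 0.025: z_{α/2} = 2.241.
Power = Φ(δ − 2.241) + Φ(−δ − 2.241) = Φ(-0.374) + Φ(-4.109) = 0.3543 + 0.0000 = 0.3543.

Power ≈ 0.354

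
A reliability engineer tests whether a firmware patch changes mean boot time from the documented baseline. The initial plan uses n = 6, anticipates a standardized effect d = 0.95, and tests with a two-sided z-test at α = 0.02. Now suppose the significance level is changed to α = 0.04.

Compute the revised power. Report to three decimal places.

Power ≈ 0.608

δ = d·√n = 0.95 × √6 = 2.3270 (unchanged). New critical value: z_{0.02} = 2.054.
Revised power = Φ(δ − 2.054) + Φ(−δ − 2.054) = Φ(0.273) + Φ(-4.381) = 0.6077 + 0.0000 = 0.6077.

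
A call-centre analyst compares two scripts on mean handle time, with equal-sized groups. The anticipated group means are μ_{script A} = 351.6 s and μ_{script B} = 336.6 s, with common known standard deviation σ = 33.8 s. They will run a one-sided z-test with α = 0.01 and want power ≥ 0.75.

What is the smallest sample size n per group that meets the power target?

n = 92 per group

Standardized effect: d = |μ_{script A} − μ_{script B}| / σ = |351.6 − 336.6| / 33.8 = 0.4438
Set Φ(δ − 2.326) = 0.75; then δ − 2.326 = Φ⁻¹(0.75) = 0.674, giving δ = 3.001.
δ = d·√(n/2) ⇒ n = 2(δ/d)² = 2 × (3.001 / 0.4438)² = 91.45.
Round up to the next whole unit.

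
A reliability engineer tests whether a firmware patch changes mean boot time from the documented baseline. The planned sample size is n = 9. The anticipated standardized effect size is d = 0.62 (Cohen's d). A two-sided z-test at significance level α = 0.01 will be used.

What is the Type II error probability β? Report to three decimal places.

β ≈ 0.763

Noncentrality parameter: δ = d·√n = 0.62 × √9 = 1.8600
Critical value for a two-sided test at α = 0.01: z_{α/2} = 2.576.
Power = Φ(δ − 2.576) + Φ(−δ − 2.576) = Φ(-0.716) + Φ(-4.436) = 0.2370 + 0.0000 = 0.2371.
Type II error: β = 1 − power = 1 − 0.2371 = 0.7629.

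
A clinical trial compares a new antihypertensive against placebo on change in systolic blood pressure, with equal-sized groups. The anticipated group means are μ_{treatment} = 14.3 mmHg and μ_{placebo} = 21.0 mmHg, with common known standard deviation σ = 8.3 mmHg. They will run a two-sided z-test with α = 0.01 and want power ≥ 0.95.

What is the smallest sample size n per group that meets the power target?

n = 55 per group

Standardized effect: d = |μ_{treatment} − μ_{placebo}| / σ = |14.3 − 21.0| / 8.3 = 0.8072
For power 0.95 need Φ(δ − z_{0.005}) = 0.95, so δ = z_{0.005} + z_{0.05} = 2.576 + 1.645 = 4.221.
(The Φ(−δ − z_{α/2}) term is vanishingly small for δ > 0 and is dropped in the standard sample-size formula.)
δ = d·√(n/2) ⇒ n = 2(δ/d)² = 2 × (4.221 / 0.8072)² = 54.68.
Round up to the next whole unit.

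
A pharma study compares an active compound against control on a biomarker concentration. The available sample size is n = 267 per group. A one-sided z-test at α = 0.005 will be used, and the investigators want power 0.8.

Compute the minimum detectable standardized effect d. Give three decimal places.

d ≈ 0.296

Need Φ(δ − 2.576) = 0.8, so δ = 2.576 + 0.842 = 3.417.
δ = d·√(n/2) ⇒ d = δ/√(n/2) = 3.417/√(267/2) = 0.2958.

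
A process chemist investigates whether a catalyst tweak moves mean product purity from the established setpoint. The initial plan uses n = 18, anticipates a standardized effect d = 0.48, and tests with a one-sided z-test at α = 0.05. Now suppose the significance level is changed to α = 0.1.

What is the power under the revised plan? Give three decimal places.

δ = d·√n = 0.48 × √18 = 2.0365 (unchanged). New critical value: z_{0.1} = 1.282.
Revised power = P(Z > 1.282 − δ) = Φ(0.755) = 0.7749.

Power ≈ 0.775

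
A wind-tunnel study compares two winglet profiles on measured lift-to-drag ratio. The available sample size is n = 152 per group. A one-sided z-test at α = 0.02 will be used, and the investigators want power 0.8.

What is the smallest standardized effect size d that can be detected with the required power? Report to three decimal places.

d ≈ 0.332

Required noncentrality: δ = z_{0.02} + z_{0.20} = 2.054 + 0.842 = 2.895.
δ = d·√(n/2) ⇒ d = δ/√(n/2) = 2.895/√(152/2) = 0.3321.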